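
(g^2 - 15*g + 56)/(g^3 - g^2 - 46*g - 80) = (g - 7)/(g^2 + 7*g + 10)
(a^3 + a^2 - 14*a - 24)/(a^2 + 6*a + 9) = (a^2 - 2*a - 8)/(a + 3)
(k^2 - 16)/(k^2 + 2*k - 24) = (k + 4)/(k + 6)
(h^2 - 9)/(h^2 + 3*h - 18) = (h + 3)/(h + 6)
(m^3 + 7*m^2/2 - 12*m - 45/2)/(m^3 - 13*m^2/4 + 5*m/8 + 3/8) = 4*(2*m^2 + 13*m + 15)/(8*m^2 - 2*m - 1)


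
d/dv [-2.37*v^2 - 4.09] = -4.74*v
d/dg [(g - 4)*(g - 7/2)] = 2*g - 15/2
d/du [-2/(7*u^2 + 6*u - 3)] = 4*(7*u + 3)/(7*u^2 + 6*u - 3)^2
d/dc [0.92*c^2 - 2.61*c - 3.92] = 1.84*c - 2.61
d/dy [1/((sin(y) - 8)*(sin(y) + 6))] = 2*(1 - sin(y))*cos(y)/((sin(y) - 8)^2*(sin(y) + 6)^2)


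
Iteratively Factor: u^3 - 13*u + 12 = (u - 3)*(u^2 + 3*u - 4) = (u - 3)*(u + 4)*(u - 1)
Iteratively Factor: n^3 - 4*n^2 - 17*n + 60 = (n - 3)*(n^2 - n - 20) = (n - 5)*(n - 3)*(n + 4)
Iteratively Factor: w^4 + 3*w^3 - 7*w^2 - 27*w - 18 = (w - 3)*(w^3 + 6*w^2 + 11*w + 6) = (w - 3)*(w + 3)*(w^2 + 3*w + 2) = (w - 3)*(w + 1)*(w + 3)*(w + 2)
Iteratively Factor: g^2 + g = (g + 1)*(g)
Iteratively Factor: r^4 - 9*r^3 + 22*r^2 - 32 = (r + 1)*(r^3 - 10*r^2 + 32*r - 32) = (r - 2)*(r + 1)*(r^2 - 8*r + 16) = (r - 4)*(r - 2)*(r + 1)*(r - 4)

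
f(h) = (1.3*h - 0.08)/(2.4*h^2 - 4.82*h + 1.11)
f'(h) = (4.82 - 4.8*h)*(1.3*h - 0.08)/(2.4*h^2 - 4.82*h + 1.11)^2 + 1.3/(2.4*h^2 - 4.82*h + 1.11) = (-3.12*h^2 + 0.384*h + 1.0574)/(5.76*h^4 - 23.136*h^3 + 28.5604*h^2 - 10.7004*h + 1.2321)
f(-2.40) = -0.12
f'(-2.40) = -0.03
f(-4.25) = -0.09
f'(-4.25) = -0.01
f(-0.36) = -0.17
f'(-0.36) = 0.05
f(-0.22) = -0.16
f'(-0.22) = 0.16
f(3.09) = 0.43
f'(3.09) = -0.33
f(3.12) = 0.42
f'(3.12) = -0.32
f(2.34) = 1.00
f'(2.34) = -1.71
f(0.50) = -0.81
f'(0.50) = 0.96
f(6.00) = 0.13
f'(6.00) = -0.03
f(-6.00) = -0.07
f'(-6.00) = -0.01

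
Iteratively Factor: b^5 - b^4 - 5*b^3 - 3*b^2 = (b + 1)*(b^4 - 2*b^3 - 3*b^2) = b*(b + 1)*(b^3 - 2*b^2 - 3*b) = b^2*(b + 1)*(b^2 - 2*b - 3) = b^2*(b - 3)*(b + 1)*(b + 1)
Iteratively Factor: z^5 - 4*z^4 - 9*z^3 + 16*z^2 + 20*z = (z)*(z^4 - 4*z^3 - 9*z^2 + 16*z + 20) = z*(z + 1)*(z^3 - 5*z^2 - 4*z + 20) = z*(z + 1)*(z + 2)*(z^2 - 7*z + 10) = z*(z - 5)*(z + 1)*(z + 2)*(z - 2)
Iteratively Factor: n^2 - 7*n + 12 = (n - 3)*(n - 4)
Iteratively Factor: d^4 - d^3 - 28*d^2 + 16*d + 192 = (d + 3)*(d^3 - 4*d^2 - 16*d + 64) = (d + 3)*(d + 4)*(d^2 - 8*d + 16) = (d - 4)*(d + 3)*(d + 4)*(d - 4)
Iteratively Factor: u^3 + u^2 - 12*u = (u + 4)*(u^2 - 3*u) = u*(u + 4)*(u - 3)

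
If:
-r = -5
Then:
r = 5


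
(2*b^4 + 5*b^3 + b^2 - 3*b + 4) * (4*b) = 8*b^5 + 20*b^4 + 4*b^3 - 12*b^2 + 16*b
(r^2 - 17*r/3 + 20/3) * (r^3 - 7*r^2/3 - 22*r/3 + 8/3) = r^5 - 8*r^4 + 113*r^3/9 + 86*r^2/3 - 64*r + 160/9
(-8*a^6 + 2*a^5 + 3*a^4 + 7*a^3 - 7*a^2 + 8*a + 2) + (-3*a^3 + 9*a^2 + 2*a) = -8*a^6 + 2*a^5 + 3*a^4 + 4*a^3 + 2*a^2 + 10*a + 2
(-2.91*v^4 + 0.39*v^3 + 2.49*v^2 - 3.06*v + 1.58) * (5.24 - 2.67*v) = 7.7697*v^5 - 16.2897*v^4 - 4.6047*v^3 + 21.2178*v^2 - 20.253*v + 8.2792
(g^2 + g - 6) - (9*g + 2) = g^2 - 8*g - 8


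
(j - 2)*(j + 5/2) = j^2 + j/2 - 5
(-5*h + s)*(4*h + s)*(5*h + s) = -100*h^3 - 25*h^2*s + 4*h*s^2 + s^3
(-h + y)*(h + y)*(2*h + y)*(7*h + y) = -14*h^4 - 9*h^3*y + 13*h^2*y^2 + 9*h*y^3 + y^4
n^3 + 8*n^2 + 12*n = n*(n + 2)*(n + 6)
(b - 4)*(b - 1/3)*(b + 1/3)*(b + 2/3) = b^4 - 10*b^3/3 - 25*b^2/9 + 10*b/27 + 8/27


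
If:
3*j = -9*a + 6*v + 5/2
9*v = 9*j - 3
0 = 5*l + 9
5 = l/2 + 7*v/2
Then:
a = 51/70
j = 212/105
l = -9/5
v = 59/35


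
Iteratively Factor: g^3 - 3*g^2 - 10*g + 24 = (g - 4)*(g^2 + g - 6) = (g - 4)*(g + 3)*(g - 2)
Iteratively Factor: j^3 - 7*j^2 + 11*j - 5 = (j - 5)*(j^2 - 2*j + 1) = (j - 5)*(j - 1)*(j - 1)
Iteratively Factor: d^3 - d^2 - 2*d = (d + 1)*(d^2 - 2*d) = (d - 2)*(d + 1)*(d)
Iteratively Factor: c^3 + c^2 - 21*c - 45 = (c + 3)*(c^2 - 2*c - 15) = (c - 5)*(c + 3)*(c + 3)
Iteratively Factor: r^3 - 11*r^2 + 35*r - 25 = (r - 5)*(r^2 - 6*r + 5) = (r - 5)^2*(r - 1)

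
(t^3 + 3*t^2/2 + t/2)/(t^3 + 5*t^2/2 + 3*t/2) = (2*t + 1)/(2*t + 3)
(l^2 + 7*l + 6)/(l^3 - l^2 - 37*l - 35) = (l + 6)/(l^2 - 2*l - 35)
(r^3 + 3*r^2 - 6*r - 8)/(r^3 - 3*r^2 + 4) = (r + 4)/(r - 2)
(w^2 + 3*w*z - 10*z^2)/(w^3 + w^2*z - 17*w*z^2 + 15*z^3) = (w - 2*z)/(w^2 - 4*w*z + 3*z^2)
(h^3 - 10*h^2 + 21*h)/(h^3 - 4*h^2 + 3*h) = (h - 7)/(h - 1)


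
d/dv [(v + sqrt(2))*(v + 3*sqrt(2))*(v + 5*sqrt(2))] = 3*v^2 + 18*sqrt(2)*v + 46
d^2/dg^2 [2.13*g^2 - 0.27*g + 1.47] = 4.26000000000000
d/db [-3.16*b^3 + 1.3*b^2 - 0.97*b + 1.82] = -9.48*b^2 + 2.6*b - 0.97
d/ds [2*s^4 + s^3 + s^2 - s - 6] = 8*s^3 + 3*s^2 + 2*s - 1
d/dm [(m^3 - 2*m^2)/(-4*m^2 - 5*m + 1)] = m*(-4*m^3 - 10*m^2 + 13*m - 4)/(16*m^4 + 40*m^3 + 17*m^2 - 10*m + 1)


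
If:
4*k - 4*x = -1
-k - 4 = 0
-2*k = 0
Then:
No Solution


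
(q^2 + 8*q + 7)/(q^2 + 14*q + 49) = (q + 1)/(q + 7)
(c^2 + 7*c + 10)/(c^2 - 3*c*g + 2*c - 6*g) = (c + 5)/(c - 3*g)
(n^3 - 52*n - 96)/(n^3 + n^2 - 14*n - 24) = (n^2 - 2*n - 48)/(n^2 - n - 12)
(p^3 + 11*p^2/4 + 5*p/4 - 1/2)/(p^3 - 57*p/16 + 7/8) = 4*(p + 1)/(4*p - 7)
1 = 1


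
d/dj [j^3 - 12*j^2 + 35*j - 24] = 3*j^2 - 24*j + 35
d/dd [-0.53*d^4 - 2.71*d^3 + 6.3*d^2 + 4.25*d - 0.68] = -2.12*d^3 - 8.13*d^2 + 12.6*d + 4.25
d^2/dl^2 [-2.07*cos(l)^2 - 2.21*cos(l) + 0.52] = 2.21*cos(l) + 4.14*cos(2*l)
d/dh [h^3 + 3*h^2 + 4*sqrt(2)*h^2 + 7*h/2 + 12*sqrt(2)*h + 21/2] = 3*h^2 + 6*h + 8*sqrt(2)*h + 7/2 + 12*sqrt(2)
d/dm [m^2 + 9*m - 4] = 2*m + 9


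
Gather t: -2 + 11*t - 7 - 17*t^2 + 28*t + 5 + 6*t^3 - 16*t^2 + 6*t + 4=6*t^3 - 33*t^2 + 45*t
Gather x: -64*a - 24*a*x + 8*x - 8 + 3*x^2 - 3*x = -64*a + 3*x^2 + x*(5 - 24*a) - 8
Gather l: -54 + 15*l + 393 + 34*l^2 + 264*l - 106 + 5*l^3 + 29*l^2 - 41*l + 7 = 5*l^3 + 63*l^2 + 238*l + 240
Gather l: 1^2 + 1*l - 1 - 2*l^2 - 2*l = -2*l^2 - l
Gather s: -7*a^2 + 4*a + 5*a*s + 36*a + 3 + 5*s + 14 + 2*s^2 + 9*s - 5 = -7*a^2 + 40*a + 2*s^2 + s*(5*a + 14) + 12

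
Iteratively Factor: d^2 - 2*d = (d)*(d - 2)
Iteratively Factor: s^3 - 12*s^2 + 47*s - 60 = (s - 4)*(s^2 - 8*s + 15) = (s - 5)*(s - 4)*(s - 3)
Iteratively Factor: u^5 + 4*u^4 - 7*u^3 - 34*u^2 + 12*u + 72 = (u + 2)*(u^4 + 2*u^3 - 11*u^2 - 12*u + 36) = (u - 2)*(u + 2)*(u^3 + 4*u^2 - 3*u - 18) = (u - 2)*(u + 2)*(u + 3)*(u^2 + u - 6) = (u - 2)*(u + 2)*(u + 3)^2*(u - 2)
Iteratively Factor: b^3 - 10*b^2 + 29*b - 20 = (b - 4)*(b^2 - 6*b + 5) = (b - 5)*(b - 4)*(b - 1)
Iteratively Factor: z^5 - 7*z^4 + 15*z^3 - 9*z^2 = (z)*(z^4 - 7*z^3 + 15*z^2 - 9*z) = z*(z - 3)*(z^3 - 4*z^2 + 3*z) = z^2*(z - 3)*(z^2 - 4*z + 3) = z^2*(z - 3)*(z - 1)*(z - 3)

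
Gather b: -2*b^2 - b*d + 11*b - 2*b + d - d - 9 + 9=-2*b^2 + b*(9 - d)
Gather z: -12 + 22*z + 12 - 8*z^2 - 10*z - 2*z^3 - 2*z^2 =-2*z^3 - 10*z^2 + 12*z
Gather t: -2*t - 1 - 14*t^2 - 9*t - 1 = -14*t^2 - 11*t - 2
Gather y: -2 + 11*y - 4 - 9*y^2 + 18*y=-9*y^2 + 29*y - 6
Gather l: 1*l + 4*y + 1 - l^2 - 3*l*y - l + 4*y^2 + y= -l^2 - 3*l*y + 4*y^2 + 5*y + 1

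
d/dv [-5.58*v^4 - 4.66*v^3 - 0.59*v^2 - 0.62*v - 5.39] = -22.32*v^3 - 13.98*v^2 - 1.18*v - 0.62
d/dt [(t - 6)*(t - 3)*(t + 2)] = t*(3*t - 14)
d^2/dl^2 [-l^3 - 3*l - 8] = -6*l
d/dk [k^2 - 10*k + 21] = 2*k - 10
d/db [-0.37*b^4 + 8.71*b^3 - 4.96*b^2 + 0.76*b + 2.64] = -1.48*b^3 + 26.13*b^2 - 9.92*b + 0.76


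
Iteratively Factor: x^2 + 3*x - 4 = (x + 4)*(x - 1)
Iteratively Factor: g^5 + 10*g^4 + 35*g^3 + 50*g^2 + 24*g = (g + 4)*(g^4 + 6*g^3 + 11*g^2 + 6*g) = g*(g + 4)*(g^3 + 6*g^2 + 11*g + 6) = g*(g + 1)*(g + 4)*(g^2 + 5*g + 6) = g*(g + 1)*(g + 3)*(g + 4)*(g + 2)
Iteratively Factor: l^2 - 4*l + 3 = (l - 3)*(l - 1)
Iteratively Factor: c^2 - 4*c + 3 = (c - 3)*(c - 1)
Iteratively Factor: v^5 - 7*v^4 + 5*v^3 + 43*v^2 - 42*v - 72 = (v + 1)*(v^4 - 8*v^3 + 13*v^2 + 30*v - 72) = (v - 3)*(v + 1)*(v^3 - 5*v^2 - 2*v + 24) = (v - 3)^2*(v + 1)*(v^2 - 2*v - 8) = (v - 4)*(v - 3)^2*(v + 1)*(v + 2)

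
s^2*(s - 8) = s^3 - 8*s^2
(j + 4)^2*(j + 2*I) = j^3 + 8*j^2 + 2*I*j^2 + 16*j + 16*I*j + 32*I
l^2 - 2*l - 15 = (l - 5)*(l + 3)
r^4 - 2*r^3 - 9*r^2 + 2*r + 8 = (r - 4)*(r - 1)*(r + 1)*(r + 2)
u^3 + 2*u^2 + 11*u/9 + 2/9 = (u + 1/3)*(u + 2/3)*(u + 1)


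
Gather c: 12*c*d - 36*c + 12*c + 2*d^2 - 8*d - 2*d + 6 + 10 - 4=c*(12*d - 24) + 2*d^2 - 10*d + 12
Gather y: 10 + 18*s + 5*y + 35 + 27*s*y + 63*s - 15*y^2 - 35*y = 81*s - 15*y^2 + y*(27*s - 30) + 45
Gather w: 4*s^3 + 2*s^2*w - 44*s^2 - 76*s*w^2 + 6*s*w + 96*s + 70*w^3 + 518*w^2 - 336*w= 4*s^3 - 44*s^2 + 96*s + 70*w^3 + w^2*(518 - 76*s) + w*(2*s^2 + 6*s - 336)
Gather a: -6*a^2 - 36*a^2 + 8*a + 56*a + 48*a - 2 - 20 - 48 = -42*a^2 + 112*a - 70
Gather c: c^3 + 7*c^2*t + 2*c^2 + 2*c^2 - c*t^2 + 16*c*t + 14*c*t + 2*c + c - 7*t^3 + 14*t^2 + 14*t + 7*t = c^3 + c^2*(7*t + 4) + c*(-t^2 + 30*t + 3) - 7*t^3 + 14*t^2 + 21*t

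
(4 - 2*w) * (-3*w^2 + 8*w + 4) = 6*w^3 - 28*w^2 + 24*w + 16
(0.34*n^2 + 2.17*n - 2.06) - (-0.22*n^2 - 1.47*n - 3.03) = 0.56*n^2 + 3.64*n + 0.97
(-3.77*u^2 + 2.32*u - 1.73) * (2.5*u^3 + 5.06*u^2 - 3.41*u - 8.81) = -9.425*u^5 - 13.2762*u^4 + 20.2699*u^3 + 16.5487*u^2 - 14.5399*u + 15.2413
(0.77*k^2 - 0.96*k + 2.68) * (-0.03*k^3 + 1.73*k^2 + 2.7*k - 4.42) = -0.0231*k^5 + 1.3609*k^4 + 0.3378*k^3 - 1.359*k^2 + 11.4792*k - 11.8456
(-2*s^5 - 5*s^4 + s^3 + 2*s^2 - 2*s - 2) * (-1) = 2*s^5 + 5*s^4 - s^3 - 2*s^2 + 2*s + 2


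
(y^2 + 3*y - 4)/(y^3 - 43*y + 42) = (y + 4)/(y^2 + y - 42)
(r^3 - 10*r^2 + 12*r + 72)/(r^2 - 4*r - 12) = r - 6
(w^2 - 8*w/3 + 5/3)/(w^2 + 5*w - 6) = (w - 5/3)/(w + 6)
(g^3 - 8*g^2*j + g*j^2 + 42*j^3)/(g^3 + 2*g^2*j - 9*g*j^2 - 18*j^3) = (g - 7*j)/(g + 3*j)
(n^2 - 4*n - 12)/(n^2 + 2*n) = (n - 6)/n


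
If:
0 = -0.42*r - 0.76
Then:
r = -1.81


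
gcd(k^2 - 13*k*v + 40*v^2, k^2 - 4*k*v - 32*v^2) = -k + 8*v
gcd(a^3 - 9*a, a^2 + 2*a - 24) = 1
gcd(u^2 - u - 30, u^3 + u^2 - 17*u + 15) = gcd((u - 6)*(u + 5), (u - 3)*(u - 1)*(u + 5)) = u + 5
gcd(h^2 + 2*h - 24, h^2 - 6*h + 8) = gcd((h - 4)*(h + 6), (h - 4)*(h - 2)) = h - 4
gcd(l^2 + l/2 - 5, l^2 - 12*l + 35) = 1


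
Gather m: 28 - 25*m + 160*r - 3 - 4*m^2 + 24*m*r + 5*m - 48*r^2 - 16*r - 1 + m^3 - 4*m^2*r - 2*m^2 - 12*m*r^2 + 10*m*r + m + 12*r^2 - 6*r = m^3 + m^2*(-4*r - 6) + m*(-12*r^2 + 34*r - 19) - 36*r^2 + 138*r + 24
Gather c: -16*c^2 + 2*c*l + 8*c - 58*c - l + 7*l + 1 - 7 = -16*c^2 + c*(2*l - 50) + 6*l - 6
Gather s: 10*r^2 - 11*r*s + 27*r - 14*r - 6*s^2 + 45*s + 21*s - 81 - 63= 10*r^2 + 13*r - 6*s^2 + s*(66 - 11*r) - 144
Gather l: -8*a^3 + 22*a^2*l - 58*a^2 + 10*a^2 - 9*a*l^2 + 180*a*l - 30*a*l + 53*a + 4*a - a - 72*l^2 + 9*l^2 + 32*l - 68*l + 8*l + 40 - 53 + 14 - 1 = -8*a^3 - 48*a^2 + 56*a + l^2*(-9*a - 63) + l*(22*a^2 + 150*a - 28)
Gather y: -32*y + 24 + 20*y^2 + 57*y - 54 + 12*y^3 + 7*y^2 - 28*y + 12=12*y^3 + 27*y^2 - 3*y - 18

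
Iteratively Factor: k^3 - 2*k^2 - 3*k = (k + 1)*(k^2 - 3*k) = k*(k + 1)*(k - 3)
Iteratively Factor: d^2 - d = (d)*(d - 1)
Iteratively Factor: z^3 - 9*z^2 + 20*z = (z - 4)*(z^2 - 5*z) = (z - 5)*(z - 4)*(z)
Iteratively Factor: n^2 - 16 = (n + 4)*(n - 4)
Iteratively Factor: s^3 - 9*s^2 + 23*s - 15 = (s - 3)*(s^2 - 6*s + 5) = (s - 5)*(s - 3)*(s - 1)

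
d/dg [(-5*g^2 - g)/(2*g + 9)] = (-10*g^2 - 90*g - 9)/(4*g^2 + 36*g + 81)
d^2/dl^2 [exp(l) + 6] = exp(l)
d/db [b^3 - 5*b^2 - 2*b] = 3*b^2 - 10*b - 2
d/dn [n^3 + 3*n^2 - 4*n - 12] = 3*n^2 + 6*n - 4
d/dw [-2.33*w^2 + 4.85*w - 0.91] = 4.85 - 4.66*w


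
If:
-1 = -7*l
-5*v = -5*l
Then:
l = 1/7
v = 1/7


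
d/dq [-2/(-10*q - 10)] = -1/(5*(q + 1)^2)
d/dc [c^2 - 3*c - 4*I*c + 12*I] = 2*c - 3 - 4*I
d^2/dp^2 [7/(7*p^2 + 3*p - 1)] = 14*(-49*p^2 - 21*p + (14*p + 3)^2 + 7)/(7*p^2 + 3*p - 1)^3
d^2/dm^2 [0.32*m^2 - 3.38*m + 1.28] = 0.640000000000000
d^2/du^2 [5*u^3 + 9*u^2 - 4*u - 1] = 30*u + 18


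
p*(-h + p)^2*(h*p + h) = h^3*p^2 + h^3*p - 2*h^2*p^3 - 2*h^2*p^2 + h*p^4 + h*p^3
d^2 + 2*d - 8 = (d - 2)*(d + 4)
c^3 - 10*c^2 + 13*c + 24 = (c - 8)*(c - 3)*(c + 1)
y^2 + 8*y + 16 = (y + 4)^2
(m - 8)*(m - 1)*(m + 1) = m^3 - 8*m^2 - m + 8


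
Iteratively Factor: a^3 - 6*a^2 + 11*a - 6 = (a - 3)*(a^2 - 3*a + 2) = (a - 3)*(a - 1)*(a - 2)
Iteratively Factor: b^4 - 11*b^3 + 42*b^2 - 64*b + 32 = (b - 1)*(b^3 - 10*b^2 + 32*b - 32) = (b - 2)*(b - 1)*(b^2 - 8*b + 16) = (b - 4)*(b - 2)*(b - 1)*(b - 4)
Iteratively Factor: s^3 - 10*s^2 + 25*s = (s - 5)*(s^2 - 5*s) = (s - 5)^2*(s)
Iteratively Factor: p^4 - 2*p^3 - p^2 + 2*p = (p - 1)*(p^3 - p^2 - 2*p) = (p - 2)*(p - 1)*(p^2 + p) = p*(p - 2)*(p - 1)*(p + 1)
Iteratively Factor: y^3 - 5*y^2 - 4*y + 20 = (y - 5)*(y^2 - 4) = (y - 5)*(y + 2)*(y - 2)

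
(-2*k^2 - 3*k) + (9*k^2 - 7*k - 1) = 7*k^2 - 10*k - 1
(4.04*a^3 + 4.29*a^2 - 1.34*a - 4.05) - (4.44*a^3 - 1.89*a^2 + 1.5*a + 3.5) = -0.4*a^3 + 6.18*a^2 - 2.84*a - 7.55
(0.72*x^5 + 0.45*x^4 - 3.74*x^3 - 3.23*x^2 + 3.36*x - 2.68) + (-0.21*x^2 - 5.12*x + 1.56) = 0.72*x^5 + 0.45*x^4 - 3.74*x^3 - 3.44*x^2 - 1.76*x - 1.12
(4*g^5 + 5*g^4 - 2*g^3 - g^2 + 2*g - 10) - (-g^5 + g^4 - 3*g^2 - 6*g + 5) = 5*g^5 + 4*g^4 - 2*g^3 + 2*g^2 + 8*g - 15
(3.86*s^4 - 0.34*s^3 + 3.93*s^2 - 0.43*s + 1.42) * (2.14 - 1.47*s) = -5.6742*s^5 + 8.7602*s^4 - 6.5047*s^3 + 9.0423*s^2 - 3.0076*s + 3.0388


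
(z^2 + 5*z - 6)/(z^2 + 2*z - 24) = (z - 1)/(z - 4)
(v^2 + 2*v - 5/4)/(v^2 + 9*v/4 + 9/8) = 2*(4*v^2 + 8*v - 5)/(8*v^2 + 18*v + 9)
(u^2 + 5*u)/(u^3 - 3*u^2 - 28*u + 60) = u/(u^2 - 8*u + 12)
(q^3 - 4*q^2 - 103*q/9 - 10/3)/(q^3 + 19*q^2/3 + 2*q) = (q^2 - 13*q/3 - 10)/(q*(q + 6))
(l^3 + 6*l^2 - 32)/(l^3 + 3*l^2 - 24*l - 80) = (l - 2)/(l - 5)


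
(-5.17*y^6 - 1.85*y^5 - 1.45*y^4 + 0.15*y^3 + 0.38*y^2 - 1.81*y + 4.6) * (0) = 0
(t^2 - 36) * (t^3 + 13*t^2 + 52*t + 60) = t^5 + 13*t^4 + 16*t^3 - 408*t^2 - 1872*t - 2160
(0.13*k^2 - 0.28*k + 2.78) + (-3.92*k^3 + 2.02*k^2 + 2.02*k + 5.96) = -3.92*k^3 + 2.15*k^2 + 1.74*k + 8.74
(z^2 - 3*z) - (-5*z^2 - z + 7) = 6*z^2 - 2*z - 7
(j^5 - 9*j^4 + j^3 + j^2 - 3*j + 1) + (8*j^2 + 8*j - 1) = j^5 - 9*j^4 + j^3 + 9*j^2 + 5*j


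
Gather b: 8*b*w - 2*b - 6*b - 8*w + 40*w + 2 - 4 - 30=b*(8*w - 8) + 32*w - 32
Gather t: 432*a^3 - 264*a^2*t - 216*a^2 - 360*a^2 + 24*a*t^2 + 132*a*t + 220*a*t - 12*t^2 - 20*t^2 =432*a^3 - 576*a^2 + t^2*(24*a - 32) + t*(-264*a^2 + 352*a)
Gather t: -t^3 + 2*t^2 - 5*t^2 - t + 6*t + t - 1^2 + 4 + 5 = -t^3 - 3*t^2 + 6*t + 8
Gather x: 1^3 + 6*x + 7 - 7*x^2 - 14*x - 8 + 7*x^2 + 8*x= 0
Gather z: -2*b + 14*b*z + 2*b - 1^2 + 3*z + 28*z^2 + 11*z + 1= 28*z^2 + z*(14*b + 14)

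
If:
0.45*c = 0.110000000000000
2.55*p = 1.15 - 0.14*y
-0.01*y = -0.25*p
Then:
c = 0.24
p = 0.19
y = 4.75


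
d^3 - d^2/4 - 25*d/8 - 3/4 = (d - 2)*(d + 1/4)*(d + 3/2)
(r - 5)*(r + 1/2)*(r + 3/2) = r^3 - 3*r^2 - 37*r/4 - 15/4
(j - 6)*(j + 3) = j^2 - 3*j - 18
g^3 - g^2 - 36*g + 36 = (g - 6)*(g - 1)*(g + 6)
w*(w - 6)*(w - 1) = w^3 - 7*w^2 + 6*w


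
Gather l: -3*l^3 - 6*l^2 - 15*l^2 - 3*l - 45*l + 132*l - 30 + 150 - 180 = -3*l^3 - 21*l^2 + 84*l - 60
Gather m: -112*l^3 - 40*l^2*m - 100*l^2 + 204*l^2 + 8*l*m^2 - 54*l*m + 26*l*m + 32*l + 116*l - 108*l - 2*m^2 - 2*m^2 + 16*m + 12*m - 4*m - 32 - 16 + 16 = -112*l^3 + 104*l^2 + 40*l + m^2*(8*l - 4) + m*(-40*l^2 - 28*l + 24) - 32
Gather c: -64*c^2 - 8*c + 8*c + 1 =1 - 64*c^2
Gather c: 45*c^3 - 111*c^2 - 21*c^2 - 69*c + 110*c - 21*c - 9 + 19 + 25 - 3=45*c^3 - 132*c^2 + 20*c + 32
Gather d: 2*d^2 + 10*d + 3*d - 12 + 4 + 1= 2*d^2 + 13*d - 7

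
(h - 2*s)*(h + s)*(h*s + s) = h^3*s - h^2*s^2 + h^2*s - 2*h*s^3 - h*s^2 - 2*s^3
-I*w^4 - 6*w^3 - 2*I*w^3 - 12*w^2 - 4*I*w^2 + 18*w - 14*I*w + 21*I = (w + 3)*(w - 7*I)*(w + I)*(-I*w + I)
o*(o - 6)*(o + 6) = o^3 - 36*o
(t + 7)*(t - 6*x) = t^2 - 6*t*x + 7*t - 42*x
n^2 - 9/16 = (n - 3/4)*(n + 3/4)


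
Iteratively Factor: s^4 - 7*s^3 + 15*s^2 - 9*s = (s - 3)*(s^3 - 4*s^2 + 3*s) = (s - 3)*(s - 1)*(s^2 - 3*s) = s*(s - 3)*(s - 1)*(s - 3)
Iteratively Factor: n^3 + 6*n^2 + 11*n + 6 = (n + 1)*(n^2 + 5*n + 6) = (n + 1)*(n + 2)*(n + 3)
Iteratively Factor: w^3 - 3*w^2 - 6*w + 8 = (w - 1)*(w^2 - 2*w - 8) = (w - 4)*(w - 1)*(w + 2)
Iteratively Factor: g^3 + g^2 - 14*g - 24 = (g + 3)*(g^2 - 2*g - 8) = (g - 4)*(g + 3)*(g + 2)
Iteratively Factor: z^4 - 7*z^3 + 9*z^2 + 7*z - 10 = (z - 1)*(z^3 - 6*z^2 + 3*z + 10) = (z - 2)*(z - 1)*(z^2 - 4*z - 5) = (z - 2)*(z - 1)*(z + 1)*(z - 5)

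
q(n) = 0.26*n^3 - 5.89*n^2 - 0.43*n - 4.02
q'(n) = 0.78*n^2 - 11.78*n - 0.43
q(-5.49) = -222.21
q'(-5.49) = 87.75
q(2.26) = -32.07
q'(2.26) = -23.07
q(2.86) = -47.35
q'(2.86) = -27.74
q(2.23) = -31.39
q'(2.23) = -22.82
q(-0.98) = -9.50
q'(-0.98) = 11.86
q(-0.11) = -4.04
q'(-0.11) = 0.88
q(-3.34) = -77.98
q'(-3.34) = 47.62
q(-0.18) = -4.13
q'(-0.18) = 1.72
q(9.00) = -295.44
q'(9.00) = -43.27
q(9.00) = -295.44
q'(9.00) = -43.27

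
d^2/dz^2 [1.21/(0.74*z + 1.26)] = 1.325192/(0.74*z + 1.26)^3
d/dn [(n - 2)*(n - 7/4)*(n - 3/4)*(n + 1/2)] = 4*n^3 - 12*n^2 + 65*n/8 + 17/32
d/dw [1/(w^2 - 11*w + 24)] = (11 - 2*w)/(w^2 - 11*w + 24)^2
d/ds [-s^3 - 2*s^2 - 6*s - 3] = -3*s^2 - 4*s - 6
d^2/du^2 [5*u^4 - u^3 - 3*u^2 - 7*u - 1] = 60*u^2 - 6*u - 6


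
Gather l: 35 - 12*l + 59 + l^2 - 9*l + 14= l^2 - 21*l + 108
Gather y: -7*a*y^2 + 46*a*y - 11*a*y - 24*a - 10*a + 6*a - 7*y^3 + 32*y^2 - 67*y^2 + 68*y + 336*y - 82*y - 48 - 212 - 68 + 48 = -28*a - 7*y^3 + y^2*(-7*a - 35) + y*(35*a + 322) - 280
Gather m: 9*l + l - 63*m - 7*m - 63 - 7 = 10*l - 70*m - 70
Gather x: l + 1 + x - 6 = l + x - 5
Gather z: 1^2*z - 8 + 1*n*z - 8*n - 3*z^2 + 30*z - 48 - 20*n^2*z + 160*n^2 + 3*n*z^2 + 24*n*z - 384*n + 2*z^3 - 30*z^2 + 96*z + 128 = 160*n^2 - 392*n + 2*z^3 + z^2*(3*n - 33) + z*(-20*n^2 + 25*n + 127) + 72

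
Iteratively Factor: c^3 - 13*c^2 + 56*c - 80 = (c - 4)*(c^2 - 9*c + 20) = (c - 4)^2*(c - 5)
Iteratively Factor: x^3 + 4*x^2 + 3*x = (x + 1)*(x^2 + 3*x) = x*(x + 1)*(x + 3)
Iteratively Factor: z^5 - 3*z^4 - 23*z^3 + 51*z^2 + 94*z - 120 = (z + 2)*(z^4 - 5*z^3 - 13*z^2 + 77*z - 60) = (z - 5)*(z + 2)*(z^3 - 13*z + 12) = (z - 5)*(z - 1)*(z + 2)*(z^2 + z - 12) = (z - 5)*(z - 3)*(z - 1)*(z + 2)*(z + 4)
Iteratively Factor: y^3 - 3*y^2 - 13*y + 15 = (y - 5)*(y^2 + 2*y - 3) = (y - 5)*(y - 1)*(y + 3)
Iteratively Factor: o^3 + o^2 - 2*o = (o)*(o^2 + o - 2) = o*(o + 2)*(o - 1)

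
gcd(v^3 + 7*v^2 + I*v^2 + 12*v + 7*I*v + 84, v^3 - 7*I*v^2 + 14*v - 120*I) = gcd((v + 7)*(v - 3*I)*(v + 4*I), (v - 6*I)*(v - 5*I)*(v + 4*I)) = v + 4*I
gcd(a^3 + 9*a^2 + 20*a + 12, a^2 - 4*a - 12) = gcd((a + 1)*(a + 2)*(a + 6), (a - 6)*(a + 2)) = a + 2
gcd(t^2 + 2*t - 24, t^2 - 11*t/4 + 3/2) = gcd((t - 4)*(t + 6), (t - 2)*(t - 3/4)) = 1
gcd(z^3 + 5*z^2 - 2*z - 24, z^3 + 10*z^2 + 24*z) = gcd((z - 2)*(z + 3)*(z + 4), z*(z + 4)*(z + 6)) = z + 4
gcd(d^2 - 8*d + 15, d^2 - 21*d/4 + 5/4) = d - 5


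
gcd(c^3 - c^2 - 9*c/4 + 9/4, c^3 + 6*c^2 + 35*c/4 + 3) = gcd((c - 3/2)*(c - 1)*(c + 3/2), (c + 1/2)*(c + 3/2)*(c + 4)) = c + 3/2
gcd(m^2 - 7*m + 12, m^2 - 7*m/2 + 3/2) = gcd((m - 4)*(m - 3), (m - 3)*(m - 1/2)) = m - 3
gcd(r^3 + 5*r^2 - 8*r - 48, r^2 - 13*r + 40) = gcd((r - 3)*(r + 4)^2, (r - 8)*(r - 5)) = 1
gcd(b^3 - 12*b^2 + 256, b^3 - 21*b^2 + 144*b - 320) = b^2 - 16*b + 64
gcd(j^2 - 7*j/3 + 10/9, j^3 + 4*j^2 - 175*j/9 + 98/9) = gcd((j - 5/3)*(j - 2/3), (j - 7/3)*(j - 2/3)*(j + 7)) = j - 2/3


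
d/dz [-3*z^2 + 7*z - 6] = 7 - 6*z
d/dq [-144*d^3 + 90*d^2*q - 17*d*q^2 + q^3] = 90*d^2 - 34*d*q + 3*q^2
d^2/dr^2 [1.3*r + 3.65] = 0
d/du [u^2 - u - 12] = 2*u - 1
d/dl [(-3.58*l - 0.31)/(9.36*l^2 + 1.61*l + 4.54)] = (33.5088*l^2 + 5.8032*l - 15.7541)/(87.6096*l^4 + 30.1392*l^3 + 87.5809*l^2 + 14.6188*l + 20.6116)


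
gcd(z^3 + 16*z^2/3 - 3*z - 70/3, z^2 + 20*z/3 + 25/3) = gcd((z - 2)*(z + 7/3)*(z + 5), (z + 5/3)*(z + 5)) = z + 5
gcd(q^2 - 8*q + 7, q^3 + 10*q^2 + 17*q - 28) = q - 1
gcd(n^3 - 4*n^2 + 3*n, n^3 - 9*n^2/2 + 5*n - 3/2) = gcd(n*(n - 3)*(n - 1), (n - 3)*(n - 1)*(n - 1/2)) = n^2 - 4*n + 3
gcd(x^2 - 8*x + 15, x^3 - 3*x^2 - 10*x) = x - 5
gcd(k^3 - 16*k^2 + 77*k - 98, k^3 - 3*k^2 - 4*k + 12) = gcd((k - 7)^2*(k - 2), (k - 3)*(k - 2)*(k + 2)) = k - 2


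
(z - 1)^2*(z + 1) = z^3 - z^2 - z + 1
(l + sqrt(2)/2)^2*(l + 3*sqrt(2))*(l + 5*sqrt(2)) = l^4 + 9*sqrt(2)*l^3 + 93*l^2/2 + 34*sqrt(2)*l + 15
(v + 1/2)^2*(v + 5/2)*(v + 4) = v^4 + 15*v^3/2 + 67*v^2/4 + 93*v/8 + 5/2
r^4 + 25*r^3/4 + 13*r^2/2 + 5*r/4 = r*(r + 1/4)*(r + 1)*(r + 5)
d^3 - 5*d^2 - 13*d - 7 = (d - 7)*(d + 1)^2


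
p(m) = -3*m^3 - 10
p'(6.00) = -324.00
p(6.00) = -658.00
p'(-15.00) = -2025.00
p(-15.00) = 10115.00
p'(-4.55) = -186.32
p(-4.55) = 272.59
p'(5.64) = -286.29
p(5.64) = -548.22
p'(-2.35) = -49.70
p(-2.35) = 28.93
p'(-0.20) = -0.36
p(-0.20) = -9.98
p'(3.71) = -123.88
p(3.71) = -163.19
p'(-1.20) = -12.96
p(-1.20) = -4.82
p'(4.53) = -184.69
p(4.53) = -288.88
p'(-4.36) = -171.09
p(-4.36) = 238.65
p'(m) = -9*m^2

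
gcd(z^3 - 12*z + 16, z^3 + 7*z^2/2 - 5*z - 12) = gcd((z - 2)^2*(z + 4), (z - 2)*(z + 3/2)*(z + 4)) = z^2 + 2*z - 8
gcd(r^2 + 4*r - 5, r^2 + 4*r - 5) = r^2 + 4*r - 5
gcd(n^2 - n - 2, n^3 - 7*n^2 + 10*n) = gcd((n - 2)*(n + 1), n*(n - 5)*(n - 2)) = n - 2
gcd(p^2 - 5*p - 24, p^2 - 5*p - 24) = p^2 - 5*p - 24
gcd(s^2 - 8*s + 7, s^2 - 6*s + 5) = s - 1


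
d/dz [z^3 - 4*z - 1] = 3*z^2 - 4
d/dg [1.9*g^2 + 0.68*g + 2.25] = 3.8*g + 0.68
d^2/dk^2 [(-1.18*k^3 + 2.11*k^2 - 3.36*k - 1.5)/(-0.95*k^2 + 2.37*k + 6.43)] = (24.235414*k^3 + 38.681718*k^2 + 395.605752*k - 241.70603)/(0.857375*k^6 - 6.416775*k^5 - 1.40106*k^4 + 73.550817*k^3 + 9.48296399999998*k^2 - 293.962239*k - 265.847707)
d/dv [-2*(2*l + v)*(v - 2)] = -4*l - 4*v + 4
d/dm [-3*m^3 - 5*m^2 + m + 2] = -9*m^2 - 10*m + 1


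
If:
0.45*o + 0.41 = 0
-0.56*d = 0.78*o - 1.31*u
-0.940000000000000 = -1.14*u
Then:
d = 3.20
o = -0.91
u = 0.82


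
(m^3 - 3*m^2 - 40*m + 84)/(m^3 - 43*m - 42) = (m - 2)/(m + 1)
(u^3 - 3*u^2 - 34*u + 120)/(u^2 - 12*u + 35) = (u^2 + 2*u - 24)/(u - 7)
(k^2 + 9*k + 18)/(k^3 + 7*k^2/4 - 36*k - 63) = 4*(k + 3)/(4*k^2 - 17*k - 42)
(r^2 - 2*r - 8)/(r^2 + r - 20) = (r + 2)/(r + 5)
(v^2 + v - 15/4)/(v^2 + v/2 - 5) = (v - 3/2)/(v - 2)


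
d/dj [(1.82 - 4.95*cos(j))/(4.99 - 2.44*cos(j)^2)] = (12.078*cos(j)^2 - 8.8816*cos(j) + 24.7005)*sin(j)/(5.9536*cos(j)^4 - 24.3512*cos(j)^2 + 24.9001)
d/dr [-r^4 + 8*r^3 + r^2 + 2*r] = -4*r^3 + 24*r^2 + 2*r + 2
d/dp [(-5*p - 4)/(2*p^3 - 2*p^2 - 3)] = (-10*p^3 + 10*p^2 + 2*p*(3*p - 2)*(5*p + 4) + 15)/(-2*p^3 + 2*p^2 + 3)^2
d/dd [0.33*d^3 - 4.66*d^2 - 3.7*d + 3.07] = 0.99*d^2 - 9.32*d - 3.7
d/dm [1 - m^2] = -2*m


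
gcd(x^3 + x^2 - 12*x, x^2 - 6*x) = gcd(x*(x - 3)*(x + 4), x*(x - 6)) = x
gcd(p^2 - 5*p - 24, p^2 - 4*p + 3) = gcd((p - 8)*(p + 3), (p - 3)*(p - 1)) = 1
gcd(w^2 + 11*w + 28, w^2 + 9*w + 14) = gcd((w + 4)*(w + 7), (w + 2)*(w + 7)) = w + 7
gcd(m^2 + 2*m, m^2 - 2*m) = m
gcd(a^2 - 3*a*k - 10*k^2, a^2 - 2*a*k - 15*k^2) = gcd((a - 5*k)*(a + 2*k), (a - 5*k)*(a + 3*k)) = a - 5*k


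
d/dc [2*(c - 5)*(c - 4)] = 4*c - 18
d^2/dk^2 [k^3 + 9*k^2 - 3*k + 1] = 6*k + 18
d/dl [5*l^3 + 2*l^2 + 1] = l*(15*l + 4)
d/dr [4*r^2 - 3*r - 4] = 8*r - 3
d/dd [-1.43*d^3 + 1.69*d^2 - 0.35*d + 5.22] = -4.29*d^2 + 3.38*d - 0.35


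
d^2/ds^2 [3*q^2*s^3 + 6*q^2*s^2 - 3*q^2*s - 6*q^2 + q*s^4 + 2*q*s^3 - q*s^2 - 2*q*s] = 2*q*(9*q*s + 6*q + 6*s^2 + 6*s - 1)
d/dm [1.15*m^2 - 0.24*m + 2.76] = 2.3*m - 0.24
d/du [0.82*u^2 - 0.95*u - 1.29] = 1.64*u - 0.95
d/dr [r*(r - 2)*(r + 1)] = 3*r^2 - 2*r - 2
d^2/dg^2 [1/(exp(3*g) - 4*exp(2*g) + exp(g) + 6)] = ((-9*exp(2*g) + 16*exp(g) - 1)*(exp(3*g) - 4*exp(2*g) + exp(g) + 6) + 2*(3*exp(2*g) - 8*exp(g) + 1)^2*exp(g))*exp(g)/(exp(3*g) - 4*exp(2*g) + exp(g) + 6)^3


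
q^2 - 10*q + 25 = (q - 5)^2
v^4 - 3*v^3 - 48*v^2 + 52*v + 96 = (v - 8)*(v - 2)*(v + 1)*(v + 6)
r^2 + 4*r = r*(r + 4)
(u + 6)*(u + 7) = u^2 + 13*u + 42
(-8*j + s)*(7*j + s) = -56*j^2 - j*s + s^2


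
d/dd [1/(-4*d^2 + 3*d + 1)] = (8*d - 3)/(-4*d^2 + 3*d + 1)^2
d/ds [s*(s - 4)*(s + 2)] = 3*s^2 - 4*s - 8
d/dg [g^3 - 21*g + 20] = 3*g^2 - 21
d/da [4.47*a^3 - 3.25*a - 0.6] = 13.41*a^2 - 3.25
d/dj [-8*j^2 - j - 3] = -16*j - 1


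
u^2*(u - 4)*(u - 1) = u^4 - 5*u^3 + 4*u^2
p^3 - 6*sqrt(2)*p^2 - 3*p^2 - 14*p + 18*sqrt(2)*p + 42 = (p - 3)*(p - 7*sqrt(2))*(p + sqrt(2))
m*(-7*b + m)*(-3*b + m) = 21*b^2*m - 10*b*m^2 + m^3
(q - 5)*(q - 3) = q^2 - 8*q + 15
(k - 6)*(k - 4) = k^2 - 10*k + 24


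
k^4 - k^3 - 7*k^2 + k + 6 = (k - 3)*(k - 1)*(k + 1)*(k + 2)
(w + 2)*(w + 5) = w^2 + 7*w + 10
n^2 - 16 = (n - 4)*(n + 4)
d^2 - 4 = (d - 2)*(d + 2)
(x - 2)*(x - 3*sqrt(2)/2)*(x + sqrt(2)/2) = x^3 - 2*x^2 - sqrt(2)*x^2 - 3*x/2 + 2*sqrt(2)*x + 3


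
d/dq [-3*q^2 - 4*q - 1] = -6*q - 4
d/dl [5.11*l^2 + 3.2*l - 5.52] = 10.22*l + 3.2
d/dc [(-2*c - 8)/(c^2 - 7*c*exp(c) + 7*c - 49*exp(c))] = 2*(-c^2 + 7*c*exp(c) - 7*c - (c + 4)*(7*c*exp(c) - 2*c + 56*exp(c) - 7) + 49*exp(c))/(c^2 - 7*c*exp(c) + 7*c - 49*exp(c))^2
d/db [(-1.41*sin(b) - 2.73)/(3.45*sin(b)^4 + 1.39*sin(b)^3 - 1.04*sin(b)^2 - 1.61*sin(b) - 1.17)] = (14.5935*sin(b)^4 + 41.5938*sin(b)^3 + 9.9177*sin(b)^2 - 5.6784*sin(b) - 2.7456)*cos(b)/(11.9025*sin(b)^8 + 9.591*sin(b)^7 - 5.2439*sin(b)^6 - 14.0002*sin(b)^5 - 11.4672*sin(b)^4 + 0.0962000000000005*sin(b)^3 + 5.0257*sin(b)^2 + 3.7674*sin(b) + 1.3689)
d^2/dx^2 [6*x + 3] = 0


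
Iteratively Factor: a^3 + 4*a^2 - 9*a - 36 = (a + 3)*(a^2 + a - 12) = (a - 3)*(a + 3)*(a + 4)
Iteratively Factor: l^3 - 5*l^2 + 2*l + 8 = (l - 2)*(l^2 - 3*l - 4) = (l - 2)*(l + 1)*(l - 4)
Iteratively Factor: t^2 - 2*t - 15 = (t - 5)*(t + 3)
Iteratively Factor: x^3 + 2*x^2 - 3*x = (x)*(x^2 + 2*x - 3) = x*(x - 1)*(x + 3)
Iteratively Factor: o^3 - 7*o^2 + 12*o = (o - 4)*(o^2 - 3*o) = (o - 4)*(o - 3)*(o)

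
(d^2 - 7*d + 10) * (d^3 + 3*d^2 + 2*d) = d^5 - 4*d^4 - 9*d^3 + 16*d^2 + 20*d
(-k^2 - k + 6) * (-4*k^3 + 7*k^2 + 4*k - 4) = 4*k^5 - 3*k^4 - 35*k^3 + 42*k^2 + 28*k - 24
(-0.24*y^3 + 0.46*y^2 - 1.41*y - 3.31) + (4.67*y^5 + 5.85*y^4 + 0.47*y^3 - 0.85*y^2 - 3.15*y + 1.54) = 4.67*y^5 + 5.85*y^4 + 0.23*y^3 - 0.39*y^2 - 4.56*y - 1.77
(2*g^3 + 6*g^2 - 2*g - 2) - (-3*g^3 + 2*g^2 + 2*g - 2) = 5*g^3 + 4*g^2 - 4*g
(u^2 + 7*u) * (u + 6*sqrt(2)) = u^3 + 7*u^2 + 6*sqrt(2)*u^2 + 42*sqrt(2)*u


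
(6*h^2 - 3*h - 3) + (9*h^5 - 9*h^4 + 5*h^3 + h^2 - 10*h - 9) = 9*h^5 - 9*h^4 + 5*h^3 + 7*h^2 - 13*h - 12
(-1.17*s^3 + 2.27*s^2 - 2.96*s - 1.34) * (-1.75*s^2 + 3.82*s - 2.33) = 2.0475*s^5 - 8.4419*s^4 + 16.5775*s^3 - 14.2513*s^2 + 1.778*s + 3.1222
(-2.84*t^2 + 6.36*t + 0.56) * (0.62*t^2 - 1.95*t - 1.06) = -1.7608*t^4 + 9.4812*t^3 - 9.0444*t^2 - 7.8336*t - 0.5936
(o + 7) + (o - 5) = 2*o + 2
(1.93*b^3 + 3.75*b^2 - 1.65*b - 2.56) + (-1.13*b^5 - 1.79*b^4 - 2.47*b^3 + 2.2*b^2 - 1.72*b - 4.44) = -1.13*b^5 - 1.79*b^4 - 0.54*b^3 + 5.95*b^2 - 3.37*b - 7.0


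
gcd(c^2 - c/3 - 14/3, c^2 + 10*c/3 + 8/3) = c + 2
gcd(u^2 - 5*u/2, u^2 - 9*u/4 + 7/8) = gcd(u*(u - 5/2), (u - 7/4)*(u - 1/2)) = 1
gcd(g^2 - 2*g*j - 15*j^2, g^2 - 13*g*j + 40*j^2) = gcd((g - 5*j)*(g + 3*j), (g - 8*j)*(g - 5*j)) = g - 5*j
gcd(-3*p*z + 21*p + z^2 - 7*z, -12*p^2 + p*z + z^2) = -3*p + z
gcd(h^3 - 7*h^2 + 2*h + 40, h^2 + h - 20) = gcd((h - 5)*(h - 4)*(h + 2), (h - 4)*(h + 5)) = h - 4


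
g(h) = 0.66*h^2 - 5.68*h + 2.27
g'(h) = 1.32*h - 5.68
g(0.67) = -1.24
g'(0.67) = -4.80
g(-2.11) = 17.19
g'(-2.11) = -8.47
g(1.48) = -4.69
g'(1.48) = -3.73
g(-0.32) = 4.16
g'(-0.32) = -6.10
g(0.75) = -1.62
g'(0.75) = -4.69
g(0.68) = -1.29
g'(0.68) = -4.78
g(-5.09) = 48.28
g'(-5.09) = -12.40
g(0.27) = 0.78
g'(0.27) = -5.32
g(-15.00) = 235.97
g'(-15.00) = -25.48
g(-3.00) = 25.25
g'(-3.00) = -9.64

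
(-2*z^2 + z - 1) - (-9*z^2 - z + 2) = 7*z^2 + 2*z - 3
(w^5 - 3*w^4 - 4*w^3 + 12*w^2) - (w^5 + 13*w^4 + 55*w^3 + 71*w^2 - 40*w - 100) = -16*w^4 - 59*w^3 - 59*w^2 + 40*w + 100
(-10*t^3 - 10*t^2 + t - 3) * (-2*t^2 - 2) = 20*t^5 + 20*t^4 + 18*t^3 + 26*t^2 - 2*t + 6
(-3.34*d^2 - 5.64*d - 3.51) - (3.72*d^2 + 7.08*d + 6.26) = -7.06*d^2 - 12.72*d - 9.77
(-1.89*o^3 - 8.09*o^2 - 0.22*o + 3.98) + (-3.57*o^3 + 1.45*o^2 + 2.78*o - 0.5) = -5.46*o^3 - 6.64*o^2 + 2.56*o + 3.48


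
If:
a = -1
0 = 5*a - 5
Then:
No Solution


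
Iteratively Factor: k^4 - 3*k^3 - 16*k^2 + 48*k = (k + 4)*(k^3 - 7*k^2 + 12*k) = (k - 4)*(k + 4)*(k^2 - 3*k) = (k - 4)*(k - 3)*(k + 4)*(k)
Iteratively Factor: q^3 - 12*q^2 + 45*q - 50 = (q - 5)*(q^2 - 7*q + 10) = (q - 5)^2*(q - 2)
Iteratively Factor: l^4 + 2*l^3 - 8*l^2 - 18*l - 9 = (l + 1)*(l^3 + l^2 - 9*l - 9) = (l + 1)^2*(l^2 - 9) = (l + 1)^2*(l + 3)*(l - 3)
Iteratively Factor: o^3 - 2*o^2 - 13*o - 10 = (o + 1)*(o^2 - 3*o - 10) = (o - 5)*(o + 1)*(o + 2)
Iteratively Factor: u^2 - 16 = (u + 4)*(u - 4)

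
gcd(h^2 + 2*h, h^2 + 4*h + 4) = h + 2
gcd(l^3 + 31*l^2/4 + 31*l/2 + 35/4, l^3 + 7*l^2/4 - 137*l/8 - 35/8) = l + 5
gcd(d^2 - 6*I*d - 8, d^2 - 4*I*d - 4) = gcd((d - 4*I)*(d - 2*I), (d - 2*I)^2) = d - 2*I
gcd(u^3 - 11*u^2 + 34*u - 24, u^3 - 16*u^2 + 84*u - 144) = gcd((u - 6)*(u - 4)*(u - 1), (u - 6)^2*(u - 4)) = u^2 - 10*u + 24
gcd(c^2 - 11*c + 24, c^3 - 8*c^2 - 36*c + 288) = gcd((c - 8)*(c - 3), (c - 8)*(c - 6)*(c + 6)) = c - 8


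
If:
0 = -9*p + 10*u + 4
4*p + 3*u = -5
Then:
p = -38/67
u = -61/67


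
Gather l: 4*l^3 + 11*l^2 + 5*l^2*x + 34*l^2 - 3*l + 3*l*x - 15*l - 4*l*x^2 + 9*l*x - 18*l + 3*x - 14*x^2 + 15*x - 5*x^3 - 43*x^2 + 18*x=4*l^3 + l^2*(5*x + 45) + l*(-4*x^2 + 12*x - 36) - 5*x^3 - 57*x^2 + 36*x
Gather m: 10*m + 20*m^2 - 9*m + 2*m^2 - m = 22*m^2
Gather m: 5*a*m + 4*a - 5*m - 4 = 4*a + m*(5*a - 5) - 4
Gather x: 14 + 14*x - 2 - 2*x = 12*x + 12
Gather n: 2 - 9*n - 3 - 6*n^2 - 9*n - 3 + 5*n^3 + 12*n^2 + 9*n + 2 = 5*n^3 + 6*n^2 - 9*n - 2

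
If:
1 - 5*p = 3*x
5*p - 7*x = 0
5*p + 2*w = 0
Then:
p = 7/50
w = -7/20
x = 1/10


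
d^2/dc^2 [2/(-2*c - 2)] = -2/(c + 1)^3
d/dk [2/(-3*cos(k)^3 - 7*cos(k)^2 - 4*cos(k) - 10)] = 2*(9*sin(k)^2 - 14*cos(k) - 13)*sin(k)/(3*cos(k)^3 + 7*cos(k)^2 + 4*cos(k) + 10)^2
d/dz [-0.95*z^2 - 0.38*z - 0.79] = -1.9*z - 0.38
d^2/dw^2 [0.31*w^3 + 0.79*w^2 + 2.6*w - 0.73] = 1.86*w + 1.58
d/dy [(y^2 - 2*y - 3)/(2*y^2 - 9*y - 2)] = (-5*y^2 + 8*y - 23)/(4*y^4 - 36*y^3 + 73*y^2 + 36*y + 4)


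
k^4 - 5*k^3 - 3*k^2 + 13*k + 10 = (k - 5)*(k - 2)*(k + 1)^2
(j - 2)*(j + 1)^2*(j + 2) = j^4 + 2*j^3 - 3*j^2 - 8*j - 4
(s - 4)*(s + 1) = s^2 - 3*s - 4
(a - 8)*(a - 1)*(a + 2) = a^3 - 7*a^2 - 10*a + 16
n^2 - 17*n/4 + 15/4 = (n - 3)*(n - 5/4)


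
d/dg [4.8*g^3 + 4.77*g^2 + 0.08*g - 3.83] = 14.4*g^2 + 9.54*g + 0.08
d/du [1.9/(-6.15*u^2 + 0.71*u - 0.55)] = (23.37*u - 1.349)/(6.15*u^2 - 0.71*u + 0.55)^2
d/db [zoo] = 0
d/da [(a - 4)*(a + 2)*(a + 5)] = 3*a^2 + 6*a - 18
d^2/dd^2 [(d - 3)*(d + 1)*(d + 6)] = 6*d + 8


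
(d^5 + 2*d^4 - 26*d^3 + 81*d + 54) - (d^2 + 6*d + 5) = d^5 + 2*d^4 - 26*d^3 - d^2 + 75*d + 49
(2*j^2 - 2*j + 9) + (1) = 2*j^2 - 2*j + 10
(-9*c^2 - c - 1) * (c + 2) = -9*c^3 - 19*c^2 - 3*c - 2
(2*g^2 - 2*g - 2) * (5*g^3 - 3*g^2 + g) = 10*g^5 - 16*g^4 - 2*g^3 + 4*g^2 - 2*g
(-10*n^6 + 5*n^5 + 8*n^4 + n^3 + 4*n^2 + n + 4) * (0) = 0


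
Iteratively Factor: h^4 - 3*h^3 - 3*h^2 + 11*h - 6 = (h - 1)*(h^3 - 2*h^2 - 5*h + 6) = (h - 1)*(h + 2)*(h^2 - 4*h + 3) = (h - 3)*(h - 1)*(h + 2)*(h - 1)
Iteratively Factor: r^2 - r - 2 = (r - 2)*(r + 1)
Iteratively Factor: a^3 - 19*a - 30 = (a - 5)*(a^2 + 5*a + 6) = (a - 5)*(a + 2)*(a + 3)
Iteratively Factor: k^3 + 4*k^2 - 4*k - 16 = (k - 2)*(k^2 + 6*k + 8) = (k - 2)*(k + 4)*(k + 2)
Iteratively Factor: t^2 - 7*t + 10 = (t - 5)*(t - 2)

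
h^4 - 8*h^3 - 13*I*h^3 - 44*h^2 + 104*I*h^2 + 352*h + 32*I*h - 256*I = (h - 8)*(h - 8*I)*(h - 4*I)*(h - I)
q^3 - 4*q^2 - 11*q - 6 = (q - 6)*(q + 1)^2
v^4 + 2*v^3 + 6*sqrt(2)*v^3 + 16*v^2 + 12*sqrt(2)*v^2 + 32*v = v*(v + 2)*(v + 2*sqrt(2))*(v + 4*sqrt(2))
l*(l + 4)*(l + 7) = l^3 + 11*l^2 + 28*l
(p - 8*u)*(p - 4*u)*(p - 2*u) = p^3 - 14*p^2*u + 56*p*u^2 - 64*u^3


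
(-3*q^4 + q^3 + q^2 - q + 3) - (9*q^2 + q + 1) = -3*q^4 + q^3 - 8*q^2 - 2*q + 2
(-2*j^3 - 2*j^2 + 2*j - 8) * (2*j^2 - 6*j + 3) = -4*j^5 + 8*j^4 + 10*j^3 - 34*j^2 + 54*j - 24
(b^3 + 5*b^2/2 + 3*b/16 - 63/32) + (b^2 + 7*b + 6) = b^3 + 7*b^2/2 + 115*b/16 + 129/32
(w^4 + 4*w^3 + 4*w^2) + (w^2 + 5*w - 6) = w^4 + 4*w^3 + 5*w^2 + 5*w - 6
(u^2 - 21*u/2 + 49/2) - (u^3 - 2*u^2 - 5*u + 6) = -u^3 + 3*u^2 - 11*u/2 + 37/2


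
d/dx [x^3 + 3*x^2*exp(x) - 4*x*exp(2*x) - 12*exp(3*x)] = 3*x^2*exp(x) + 3*x^2 - 8*x*exp(2*x) + 6*x*exp(x) - 36*exp(3*x) - 4*exp(2*x)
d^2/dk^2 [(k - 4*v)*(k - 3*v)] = 2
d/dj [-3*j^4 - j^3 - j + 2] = -12*j^3 - 3*j^2 - 1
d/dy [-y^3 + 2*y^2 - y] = -3*y^2 + 4*y - 1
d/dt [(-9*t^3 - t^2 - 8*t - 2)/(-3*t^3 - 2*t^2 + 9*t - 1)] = (15*t^4 - 210*t^3 - 16*t^2 - 6*t + 26)/(9*t^6 + 12*t^5 - 50*t^4 - 30*t^3 + 85*t^2 - 18*t + 1)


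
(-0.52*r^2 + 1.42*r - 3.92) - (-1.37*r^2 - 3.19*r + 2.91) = 0.85*r^2 + 4.61*r - 6.83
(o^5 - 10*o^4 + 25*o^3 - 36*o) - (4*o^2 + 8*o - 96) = o^5 - 10*o^4 + 25*o^3 - 4*o^2 - 44*o + 96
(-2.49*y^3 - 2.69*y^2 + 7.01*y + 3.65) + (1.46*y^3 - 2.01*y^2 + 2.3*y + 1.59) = -1.03*y^3 - 4.7*y^2 + 9.31*y + 5.24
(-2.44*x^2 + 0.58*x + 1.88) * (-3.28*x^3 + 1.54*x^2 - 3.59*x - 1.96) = 8.0032*x^5 - 5.66*x^4 + 3.4864*x^3 + 5.5954*x^2 - 7.886*x - 3.6848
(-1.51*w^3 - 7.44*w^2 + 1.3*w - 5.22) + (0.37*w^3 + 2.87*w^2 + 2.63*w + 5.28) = -1.14*w^3 - 4.57*w^2 + 3.93*w + 0.0600000000000005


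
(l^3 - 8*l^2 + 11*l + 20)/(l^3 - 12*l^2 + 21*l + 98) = (l^3 - 8*l^2 + 11*l + 20)/(l^3 - 12*l^2 + 21*l + 98)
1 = 1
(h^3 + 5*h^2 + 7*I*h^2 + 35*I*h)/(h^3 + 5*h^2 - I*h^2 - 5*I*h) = (h + 7*I)/(h - I)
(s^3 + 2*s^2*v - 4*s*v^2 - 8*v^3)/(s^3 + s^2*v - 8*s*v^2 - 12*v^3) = (s - 2*v)/(s - 3*v)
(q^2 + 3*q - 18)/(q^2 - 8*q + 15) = (q + 6)/(q - 5)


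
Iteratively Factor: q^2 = (q)*(q)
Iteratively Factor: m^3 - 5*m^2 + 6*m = (m - 3)*(m^2 - 2*m) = m*(m - 3)*(m - 2)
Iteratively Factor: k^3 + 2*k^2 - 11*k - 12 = (k - 3)*(k^2 + 5*k + 4) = (k - 3)*(k + 1)*(k + 4)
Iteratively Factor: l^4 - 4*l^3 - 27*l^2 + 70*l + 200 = (l - 5)*(l^3 + l^2 - 22*l - 40) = (l - 5)^2*(l^2 + 6*l + 8) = (l - 5)^2*(l + 4)*(l + 2)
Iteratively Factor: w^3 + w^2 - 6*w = (w - 2)*(w^2 + 3*w) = w*(w - 2)*(w + 3)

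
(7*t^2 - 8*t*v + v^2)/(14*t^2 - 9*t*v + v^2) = (t - v)/(2*t - v)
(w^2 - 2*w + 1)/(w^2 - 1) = (w - 1)/(w + 1)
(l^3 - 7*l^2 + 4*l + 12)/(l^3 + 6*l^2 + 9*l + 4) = (l^2 - 8*l + 12)/(l^2 + 5*l + 4)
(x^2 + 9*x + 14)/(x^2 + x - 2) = (x + 7)/(x - 1)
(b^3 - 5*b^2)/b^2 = b - 5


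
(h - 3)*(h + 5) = h^2 + 2*h - 15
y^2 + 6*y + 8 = (y + 2)*(y + 4)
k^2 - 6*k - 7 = (k - 7)*(k + 1)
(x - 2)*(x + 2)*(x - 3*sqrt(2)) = x^3 - 3*sqrt(2)*x^2 - 4*x + 12*sqrt(2)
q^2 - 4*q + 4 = (q - 2)^2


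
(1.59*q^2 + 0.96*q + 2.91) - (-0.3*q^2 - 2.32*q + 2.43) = 1.89*q^2 + 3.28*q + 0.48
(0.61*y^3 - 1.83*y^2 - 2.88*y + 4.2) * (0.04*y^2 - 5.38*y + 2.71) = 0.0244*y^5 - 3.355*y^4 + 11.3833*y^3 + 10.7031*y^2 - 30.4008*y + 11.382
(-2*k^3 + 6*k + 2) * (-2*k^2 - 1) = 4*k^5 - 10*k^3 - 4*k^2 - 6*k - 2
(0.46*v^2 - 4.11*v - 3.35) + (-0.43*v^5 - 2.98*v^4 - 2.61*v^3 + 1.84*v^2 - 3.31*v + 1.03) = -0.43*v^5 - 2.98*v^4 - 2.61*v^3 + 2.3*v^2 - 7.42*v - 2.32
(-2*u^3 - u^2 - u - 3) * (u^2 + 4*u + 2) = -2*u^5 - 9*u^4 - 9*u^3 - 9*u^2 - 14*u - 6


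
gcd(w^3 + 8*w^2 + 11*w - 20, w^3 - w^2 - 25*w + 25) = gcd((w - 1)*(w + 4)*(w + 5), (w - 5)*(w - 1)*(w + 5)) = w^2 + 4*w - 5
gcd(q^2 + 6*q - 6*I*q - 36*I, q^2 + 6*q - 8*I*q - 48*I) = q + 6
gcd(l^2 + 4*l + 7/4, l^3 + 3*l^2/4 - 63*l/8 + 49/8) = l + 7/2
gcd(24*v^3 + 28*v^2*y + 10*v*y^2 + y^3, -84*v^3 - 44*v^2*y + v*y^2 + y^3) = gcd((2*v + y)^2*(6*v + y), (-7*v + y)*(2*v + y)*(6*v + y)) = 12*v^2 + 8*v*y + y^2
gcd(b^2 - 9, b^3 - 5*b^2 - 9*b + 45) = b^2 - 9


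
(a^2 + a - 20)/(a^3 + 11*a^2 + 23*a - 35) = (a - 4)/(a^2 + 6*a - 7)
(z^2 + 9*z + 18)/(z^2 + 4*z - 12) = (z + 3)/(z - 2)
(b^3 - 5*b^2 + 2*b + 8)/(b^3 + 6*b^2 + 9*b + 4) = (b^2 - 6*b + 8)/(b^2 + 5*b + 4)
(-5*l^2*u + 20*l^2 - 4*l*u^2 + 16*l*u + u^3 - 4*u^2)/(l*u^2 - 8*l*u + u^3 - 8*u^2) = (-5*l*u + 20*l + u^2 - 4*u)/(u*(u - 8))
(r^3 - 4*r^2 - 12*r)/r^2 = r - 4 - 12/r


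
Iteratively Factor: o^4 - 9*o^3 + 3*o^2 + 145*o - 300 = (o - 5)*(o^3 - 4*o^2 - 17*o + 60) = (o - 5)^2*(o^2 + o - 12) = (o - 5)^2*(o - 3)*(o + 4)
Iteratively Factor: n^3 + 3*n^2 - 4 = (n + 2)*(n^2 + n - 2) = (n - 1)*(n + 2)*(n + 2)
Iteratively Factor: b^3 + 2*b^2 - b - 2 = (b + 2)*(b^2 - 1) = (b + 1)*(b + 2)*(b - 1)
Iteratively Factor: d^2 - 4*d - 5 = (d - 5)*(d + 1)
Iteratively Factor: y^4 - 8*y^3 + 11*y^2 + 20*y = (y - 5)*(y^3 - 3*y^2 - 4*y) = (y - 5)*(y - 4)*(y^2 + y) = (y - 5)*(y - 4)*(y + 1)*(y)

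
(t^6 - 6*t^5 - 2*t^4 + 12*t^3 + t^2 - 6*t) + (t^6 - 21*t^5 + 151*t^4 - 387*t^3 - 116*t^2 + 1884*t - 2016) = 2*t^6 - 27*t^5 + 149*t^4 - 375*t^3 - 115*t^2 + 1878*t - 2016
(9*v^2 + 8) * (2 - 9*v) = -81*v^3 + 18*v^2 - 72*v + 16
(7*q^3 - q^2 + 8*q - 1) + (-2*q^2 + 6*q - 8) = 7*q^3 - 3*q^2 + 14*q - 9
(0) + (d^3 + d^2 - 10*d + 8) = d^3 + d^2 - 10*d + 8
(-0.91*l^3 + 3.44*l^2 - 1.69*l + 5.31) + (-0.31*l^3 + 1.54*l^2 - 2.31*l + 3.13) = -1.22*l^3 + 4.98*l^2 - 4.0*l + 8.44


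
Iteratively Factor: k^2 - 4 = (k - 2)*(k + 2)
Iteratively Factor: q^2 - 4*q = (q)*(q - 4)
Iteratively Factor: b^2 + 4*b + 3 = (b + 3)*(b + 1)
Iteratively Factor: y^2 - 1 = (y - 1)*(y + 1)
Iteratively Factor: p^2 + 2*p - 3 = (p - 1)*(p + 3)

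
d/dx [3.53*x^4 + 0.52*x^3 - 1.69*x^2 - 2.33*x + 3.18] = 14.12*x^3 + 1.56*x^2 - 3.38*x - 2.33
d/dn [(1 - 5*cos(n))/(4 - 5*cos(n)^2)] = 5*(5*cos(n)^2 - 2*cos(n) + 4)*sin(n)/(5*sin(n)^2 - 1)^2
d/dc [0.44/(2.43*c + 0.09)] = -1.0692/(2.43*c + 0.09)^2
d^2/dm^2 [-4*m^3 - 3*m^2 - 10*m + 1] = -24*m - 6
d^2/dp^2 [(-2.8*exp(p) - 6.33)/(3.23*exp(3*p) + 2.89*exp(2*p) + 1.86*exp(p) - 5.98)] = (-116.84848*exp(6*p) - 672.773793*exp(5*p) - 606.073681*exp(4*p) - 975.56336*exp(3*p) - 1492.818144*exp(2*p) - 490.628412*exp(p) - 170.536444)*exp(p)/(33.698267*exp(9*p) + 90.453243*exp(8*p) + 139.147431*exp(7*p) - 58.853405*exp(6*p) - 254.800794*exp(5*p) - 335.401806*exp(4*p) + 160.08378*exp(3*p) + 247.977444*exp(2*p) + 199.543032*exp(p) - 213.847192)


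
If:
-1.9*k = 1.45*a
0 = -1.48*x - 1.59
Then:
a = -1.31034482758621*k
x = -1.07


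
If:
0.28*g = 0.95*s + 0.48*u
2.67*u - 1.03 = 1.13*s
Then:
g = 9.73103666245259*u - 3.09260429835651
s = 2.36283185840708*u - 0.911504424778761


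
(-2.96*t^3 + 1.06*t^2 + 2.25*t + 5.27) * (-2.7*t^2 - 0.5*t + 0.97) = 7.992*t^5 - 1.382*t^4 - 9.4762*t^3 - 14.3258*t^2 - 0.4525*t + 5.1119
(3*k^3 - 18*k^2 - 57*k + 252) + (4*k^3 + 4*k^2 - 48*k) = 7*k^3 - 14*k^2 - 105*k + 252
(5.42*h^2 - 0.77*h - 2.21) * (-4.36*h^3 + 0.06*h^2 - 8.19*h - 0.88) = -23.6312*h^5 + 3.6824*h^4 - 34.8004*h^3 + 1.4041*h^2 + 18.7775*h + 1.9448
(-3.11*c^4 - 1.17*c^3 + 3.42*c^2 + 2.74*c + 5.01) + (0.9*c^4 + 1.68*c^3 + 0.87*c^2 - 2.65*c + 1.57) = -2.21*c^4 + 0.51*c^3 + 4.29*c^2 + 0.0900000000000003*c + 6.58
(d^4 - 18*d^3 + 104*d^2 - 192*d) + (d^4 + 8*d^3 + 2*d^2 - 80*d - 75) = 2*d^4 - 10*d^3 + 106*d^2 - 272*d - 75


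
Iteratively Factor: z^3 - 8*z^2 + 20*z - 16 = (z - 2)*(z^2 - 6*z + 8) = (z - 4)*(z - 2)*(z - 2)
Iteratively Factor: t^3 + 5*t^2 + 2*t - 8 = (t + 2)*(t^2 + 3*t - 4) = (t - 1)*(t + 2)*(t + 4)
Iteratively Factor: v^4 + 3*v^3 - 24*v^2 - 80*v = (v)*(v^3 + 3*v^2 - 24*v - 80) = v*(v + 4)*(v^2 - v - 20) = v*(v - 5)*(v + 4)*(v + 4)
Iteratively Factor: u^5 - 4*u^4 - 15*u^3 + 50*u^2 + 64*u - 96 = (u - 4)*(u^4 - 15*u^2 - 10*u + 24) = (u - 4)^2*(u^3 + 4*u^2 + u - 6) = (u - 4)^2*(u + 2)*(u^2 + 2*u - 3) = (u - 4)^2*(u + 2)*(u + 3)*(u - 1)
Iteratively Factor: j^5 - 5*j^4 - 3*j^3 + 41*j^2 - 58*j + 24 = (j - 1)*(j^4 - 4*j^3 - 7*j^2 + 34*j - 24) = (j - 2)*(j - 1)*(j^3 - 2*j^2 - 11*j + 12) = (j - 4)*(j - 2)*(j - 1)*(j^2 + 2*j - 3) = (j - 4)*(j - 2)*(j - 1)*(j + 3)*(j - 1)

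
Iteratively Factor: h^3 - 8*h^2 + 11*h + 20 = (h - 5)*(h^2 - 3*h - 4) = (h - 5)*(h - 4)*(h + 1)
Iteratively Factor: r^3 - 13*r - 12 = (r + 3)*(r^2 - 3*r - 4) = (r - 4)*(r + 3)*(r + 1)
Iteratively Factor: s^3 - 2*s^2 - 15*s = (s)*(s^2 - 2*s - 15) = s*(s - 5)*(s + 3)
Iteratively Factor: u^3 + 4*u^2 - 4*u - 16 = (u - 2)*(u^2 + 6*u + 8) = (u - 2)*(u + 4)*(u + 2)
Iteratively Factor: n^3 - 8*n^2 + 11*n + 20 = (n + 1)*(n^2 - 9*n + 20) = (n - 4)*(n + 1)*(n - 5)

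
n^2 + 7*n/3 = n*(n + 7/3)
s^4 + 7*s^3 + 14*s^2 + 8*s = s*(s + 1)*(s + 2)*(s + 4)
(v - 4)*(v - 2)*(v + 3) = v^3 - 3*v^2 - 10*v + 24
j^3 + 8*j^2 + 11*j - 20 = (j - 1)*(j + 4)*(j + 5)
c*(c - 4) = c^2 - 4*c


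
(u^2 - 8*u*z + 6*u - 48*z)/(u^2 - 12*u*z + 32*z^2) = (-u - 6)/(-u + 4*z)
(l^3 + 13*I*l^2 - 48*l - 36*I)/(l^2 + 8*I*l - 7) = (l^2 + 12*I*l - 36)/(l + 7*I)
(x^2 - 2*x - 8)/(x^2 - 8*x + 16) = (x + 2)/(x - 4)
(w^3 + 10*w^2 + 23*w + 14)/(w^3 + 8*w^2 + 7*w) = (w + 2)/w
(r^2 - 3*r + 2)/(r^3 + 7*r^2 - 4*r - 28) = (r - 1)/(r^2 + 9*r + 14)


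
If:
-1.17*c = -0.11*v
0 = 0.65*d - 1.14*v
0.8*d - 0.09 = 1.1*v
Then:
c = 0.03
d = 0.52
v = 0.30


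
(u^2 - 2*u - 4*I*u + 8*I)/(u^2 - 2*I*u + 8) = (u - 2)/(u + 2*I)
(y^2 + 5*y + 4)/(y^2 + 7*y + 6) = (y + 4)/(y + 6)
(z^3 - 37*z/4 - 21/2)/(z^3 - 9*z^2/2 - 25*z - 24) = (z - 7/2)/(z - 8)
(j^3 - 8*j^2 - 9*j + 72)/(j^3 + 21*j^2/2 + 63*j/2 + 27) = 2*(j^2 - 11*j + 24)/(2*j^2 + 15*j + 18)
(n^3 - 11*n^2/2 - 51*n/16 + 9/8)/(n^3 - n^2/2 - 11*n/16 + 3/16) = (n - 6)/(n - 1)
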